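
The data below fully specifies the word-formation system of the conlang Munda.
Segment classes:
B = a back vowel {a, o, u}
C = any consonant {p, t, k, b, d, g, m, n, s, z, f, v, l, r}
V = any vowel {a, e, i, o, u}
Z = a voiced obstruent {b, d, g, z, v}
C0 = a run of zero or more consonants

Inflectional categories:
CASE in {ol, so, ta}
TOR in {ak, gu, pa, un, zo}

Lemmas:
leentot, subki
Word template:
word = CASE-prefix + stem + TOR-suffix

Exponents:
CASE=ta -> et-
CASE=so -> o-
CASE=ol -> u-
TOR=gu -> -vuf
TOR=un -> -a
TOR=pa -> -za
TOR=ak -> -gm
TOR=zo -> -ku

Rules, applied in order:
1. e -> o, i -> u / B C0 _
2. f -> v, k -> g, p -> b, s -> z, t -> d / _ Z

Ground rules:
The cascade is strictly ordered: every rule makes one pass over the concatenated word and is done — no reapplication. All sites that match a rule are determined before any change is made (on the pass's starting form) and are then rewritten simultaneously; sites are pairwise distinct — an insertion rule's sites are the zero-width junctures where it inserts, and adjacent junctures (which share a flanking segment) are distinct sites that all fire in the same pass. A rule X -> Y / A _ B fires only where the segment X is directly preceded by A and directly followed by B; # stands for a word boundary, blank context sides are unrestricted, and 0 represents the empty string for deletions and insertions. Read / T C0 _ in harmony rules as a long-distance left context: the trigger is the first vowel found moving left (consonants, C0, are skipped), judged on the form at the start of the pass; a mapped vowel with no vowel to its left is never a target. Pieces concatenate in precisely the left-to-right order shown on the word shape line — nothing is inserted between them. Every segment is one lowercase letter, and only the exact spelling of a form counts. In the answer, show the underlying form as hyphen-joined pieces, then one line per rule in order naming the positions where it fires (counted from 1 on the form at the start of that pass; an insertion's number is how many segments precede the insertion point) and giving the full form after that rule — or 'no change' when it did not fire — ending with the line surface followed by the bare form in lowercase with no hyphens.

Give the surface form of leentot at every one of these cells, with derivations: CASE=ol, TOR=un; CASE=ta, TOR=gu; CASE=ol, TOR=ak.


cell CASE=ol, TOR=un:
underlying: u-leentot-a
1. e -> o, i -> u / B C0 _: fires at position(s) 3: uloentota
2. f -> v, k -> g, p -> b, s -> z, t -> d / _ Z: no change
surface: uloentota

cell CASE=ta, TOR=gu:
underlying: et-leentot-vuf
1. e -> o, i -> u / B C0 _: no change
2. f -> v, k -> g, p -> b, s -> z, t -> d / _ Z: fires at position(s) 9: etleentodvuf
surface: etleentodvuf

cell CASE=ol, TOR=ak:
underlying: u-leentot-gm
1. e -> o, i -> u / B C0 _: fires at position(s) 3: uloentotgm
2. f -> v, k -> g, p -> b, s -> z, t -> d / _ Z: fires at position(s) 8: uloentodgm
surface: uloentodgm


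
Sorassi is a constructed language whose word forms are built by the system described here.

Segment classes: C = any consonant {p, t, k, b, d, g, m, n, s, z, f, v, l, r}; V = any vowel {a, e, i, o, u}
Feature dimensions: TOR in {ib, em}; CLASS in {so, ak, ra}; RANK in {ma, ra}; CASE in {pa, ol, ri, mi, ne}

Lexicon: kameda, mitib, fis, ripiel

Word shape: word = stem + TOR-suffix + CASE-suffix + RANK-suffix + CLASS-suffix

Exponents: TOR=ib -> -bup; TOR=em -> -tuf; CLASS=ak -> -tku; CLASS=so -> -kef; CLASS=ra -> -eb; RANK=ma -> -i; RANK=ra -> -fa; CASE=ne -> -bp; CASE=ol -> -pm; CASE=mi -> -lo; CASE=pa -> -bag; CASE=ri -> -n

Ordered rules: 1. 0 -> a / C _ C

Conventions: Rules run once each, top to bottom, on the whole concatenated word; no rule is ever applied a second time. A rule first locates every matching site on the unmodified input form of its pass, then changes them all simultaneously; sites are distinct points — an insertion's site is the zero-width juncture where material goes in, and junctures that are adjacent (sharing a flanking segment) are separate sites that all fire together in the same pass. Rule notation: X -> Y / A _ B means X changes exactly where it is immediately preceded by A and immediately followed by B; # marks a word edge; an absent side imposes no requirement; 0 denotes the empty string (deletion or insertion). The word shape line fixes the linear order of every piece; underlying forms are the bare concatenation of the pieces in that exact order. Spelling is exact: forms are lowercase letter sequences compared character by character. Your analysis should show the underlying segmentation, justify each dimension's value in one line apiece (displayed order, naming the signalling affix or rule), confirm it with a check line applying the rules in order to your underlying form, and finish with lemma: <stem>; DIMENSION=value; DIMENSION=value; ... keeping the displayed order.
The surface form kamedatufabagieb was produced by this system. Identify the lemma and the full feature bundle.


underlying: kameda-tuf-bag-i-eb
TOR=em - signalled by the affix -tuf
CLASS=ra - signalled by the affix -eb
RANK=ma - signalled by the affix -i
CASE=pa - signalled by the affix -bag
check: kamedatufbagieb -> kamedatufabagieb
lemma: kameda; TOR=em; CLASS=ra; RANK=ma; CASE=pa


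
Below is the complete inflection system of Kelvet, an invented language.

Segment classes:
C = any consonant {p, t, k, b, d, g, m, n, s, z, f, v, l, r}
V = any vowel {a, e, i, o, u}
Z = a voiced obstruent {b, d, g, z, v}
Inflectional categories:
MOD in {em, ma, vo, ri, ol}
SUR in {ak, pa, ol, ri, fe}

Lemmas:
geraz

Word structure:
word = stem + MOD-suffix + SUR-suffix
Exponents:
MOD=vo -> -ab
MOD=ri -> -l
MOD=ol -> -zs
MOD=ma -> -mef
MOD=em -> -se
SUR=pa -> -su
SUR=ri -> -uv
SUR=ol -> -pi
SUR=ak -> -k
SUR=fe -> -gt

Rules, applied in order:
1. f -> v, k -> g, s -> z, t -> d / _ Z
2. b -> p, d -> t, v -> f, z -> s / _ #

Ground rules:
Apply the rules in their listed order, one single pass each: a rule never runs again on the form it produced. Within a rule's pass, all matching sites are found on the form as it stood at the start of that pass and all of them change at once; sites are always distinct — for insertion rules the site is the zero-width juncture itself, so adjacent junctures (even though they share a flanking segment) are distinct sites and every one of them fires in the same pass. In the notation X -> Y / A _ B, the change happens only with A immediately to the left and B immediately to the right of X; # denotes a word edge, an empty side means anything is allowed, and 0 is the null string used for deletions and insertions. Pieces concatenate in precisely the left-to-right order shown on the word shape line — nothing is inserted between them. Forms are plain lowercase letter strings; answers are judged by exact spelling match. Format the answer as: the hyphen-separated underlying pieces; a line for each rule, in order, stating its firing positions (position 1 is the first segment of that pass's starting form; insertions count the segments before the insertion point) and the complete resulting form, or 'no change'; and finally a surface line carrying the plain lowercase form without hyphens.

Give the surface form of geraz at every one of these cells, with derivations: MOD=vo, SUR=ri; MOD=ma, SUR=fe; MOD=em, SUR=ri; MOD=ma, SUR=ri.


cell MOD=vo, SUR=ri:
underlying: geraz-ab-uv
1. f -> v, k -> g, s -> z, t -> d / _ Z: no change
2. b -> p, d -> t, v -> f, z -> s / _ #: fires at position(s) 9: gerazabuf
surface: gerazabuf

cell MOD=ma, SUR=fe:
underlying: geraz-mef-gt
1. f -> v, k -> g, s -> z, t -> d / _ Z: fires at position(s) 8: gerazmevgt
2. b -> p, d -> t, v -> f, z -> s / _ #: no change
surface: gerazmevgt

cell MOD=em, SUR=ri:
underlying: geraz-se-uv
1. f -> v, k -> g, s -> z, t -> d / _ Z: no change
2. b -> p, d -> t, v -> f, z -> s / _ #: fires at position(s) 9: gerazseuf
surface: gerazseuf

cell MOD=ma, SUR=ri:
underlying: geraz-mef-uv
1. f -> v, k -> g, s -> z, t -> d / _ Z: no change
2. b -> p, d -> t, v -> f, z -> s / _ #: fires at position(s) 10: gerazmefuf
surface: gerazmefuf


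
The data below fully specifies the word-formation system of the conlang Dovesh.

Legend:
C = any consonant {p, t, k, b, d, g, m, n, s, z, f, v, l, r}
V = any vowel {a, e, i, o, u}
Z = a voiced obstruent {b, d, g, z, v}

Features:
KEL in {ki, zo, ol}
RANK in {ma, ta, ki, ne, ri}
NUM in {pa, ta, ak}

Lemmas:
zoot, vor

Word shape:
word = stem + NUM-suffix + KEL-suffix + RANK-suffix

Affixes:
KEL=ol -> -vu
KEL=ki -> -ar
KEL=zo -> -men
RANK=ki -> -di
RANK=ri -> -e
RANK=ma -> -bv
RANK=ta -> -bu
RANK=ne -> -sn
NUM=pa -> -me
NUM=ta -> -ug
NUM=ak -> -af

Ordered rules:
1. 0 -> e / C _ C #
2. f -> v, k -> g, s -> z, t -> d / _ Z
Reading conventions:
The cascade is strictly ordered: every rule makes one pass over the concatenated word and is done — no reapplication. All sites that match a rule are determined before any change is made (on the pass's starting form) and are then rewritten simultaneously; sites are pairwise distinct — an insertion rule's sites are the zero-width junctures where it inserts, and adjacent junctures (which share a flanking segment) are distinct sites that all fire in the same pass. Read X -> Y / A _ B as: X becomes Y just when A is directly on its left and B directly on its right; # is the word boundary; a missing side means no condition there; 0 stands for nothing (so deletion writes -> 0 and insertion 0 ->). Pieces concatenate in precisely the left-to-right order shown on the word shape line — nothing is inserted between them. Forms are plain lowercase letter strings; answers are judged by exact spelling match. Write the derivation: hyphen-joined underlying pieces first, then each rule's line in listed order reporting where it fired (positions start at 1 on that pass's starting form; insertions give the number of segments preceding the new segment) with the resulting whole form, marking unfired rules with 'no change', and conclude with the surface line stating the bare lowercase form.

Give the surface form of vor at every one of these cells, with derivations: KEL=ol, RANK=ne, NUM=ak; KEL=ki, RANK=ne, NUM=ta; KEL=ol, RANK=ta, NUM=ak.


cell KEL=ol, RANK=ne, NUM=ak:
underlying: vor-af-vu-sn
1. 0 -> e / C _ C #: inserts after position(s) 8: vorafvusen
2. f -> v, k -> g, s -> z, t -> d / _ Z: fires at position(s) 5: voravvusen
surface: voravvusen

cell KEL=ki, RANK=ne, NUM=ta:
underlying: vor-ug-ar-sn
1. 0 -> e / C _ C #: inserts after position(s) 8: vorugarsen
2. f -> v, k -> g, s -> z, t -> d / _ Z: no change
surface: vorugarsen

cell KEL=ol, RANK=ta, NUM=ak:
underlying: vor-af-vu-bu
1. 0 -> e / C _ C #: no change
2. f -> v, k -> g, s -> z, t -> d / _ Z: fires at position(s) 5: voravvubu
surface: voravvubu


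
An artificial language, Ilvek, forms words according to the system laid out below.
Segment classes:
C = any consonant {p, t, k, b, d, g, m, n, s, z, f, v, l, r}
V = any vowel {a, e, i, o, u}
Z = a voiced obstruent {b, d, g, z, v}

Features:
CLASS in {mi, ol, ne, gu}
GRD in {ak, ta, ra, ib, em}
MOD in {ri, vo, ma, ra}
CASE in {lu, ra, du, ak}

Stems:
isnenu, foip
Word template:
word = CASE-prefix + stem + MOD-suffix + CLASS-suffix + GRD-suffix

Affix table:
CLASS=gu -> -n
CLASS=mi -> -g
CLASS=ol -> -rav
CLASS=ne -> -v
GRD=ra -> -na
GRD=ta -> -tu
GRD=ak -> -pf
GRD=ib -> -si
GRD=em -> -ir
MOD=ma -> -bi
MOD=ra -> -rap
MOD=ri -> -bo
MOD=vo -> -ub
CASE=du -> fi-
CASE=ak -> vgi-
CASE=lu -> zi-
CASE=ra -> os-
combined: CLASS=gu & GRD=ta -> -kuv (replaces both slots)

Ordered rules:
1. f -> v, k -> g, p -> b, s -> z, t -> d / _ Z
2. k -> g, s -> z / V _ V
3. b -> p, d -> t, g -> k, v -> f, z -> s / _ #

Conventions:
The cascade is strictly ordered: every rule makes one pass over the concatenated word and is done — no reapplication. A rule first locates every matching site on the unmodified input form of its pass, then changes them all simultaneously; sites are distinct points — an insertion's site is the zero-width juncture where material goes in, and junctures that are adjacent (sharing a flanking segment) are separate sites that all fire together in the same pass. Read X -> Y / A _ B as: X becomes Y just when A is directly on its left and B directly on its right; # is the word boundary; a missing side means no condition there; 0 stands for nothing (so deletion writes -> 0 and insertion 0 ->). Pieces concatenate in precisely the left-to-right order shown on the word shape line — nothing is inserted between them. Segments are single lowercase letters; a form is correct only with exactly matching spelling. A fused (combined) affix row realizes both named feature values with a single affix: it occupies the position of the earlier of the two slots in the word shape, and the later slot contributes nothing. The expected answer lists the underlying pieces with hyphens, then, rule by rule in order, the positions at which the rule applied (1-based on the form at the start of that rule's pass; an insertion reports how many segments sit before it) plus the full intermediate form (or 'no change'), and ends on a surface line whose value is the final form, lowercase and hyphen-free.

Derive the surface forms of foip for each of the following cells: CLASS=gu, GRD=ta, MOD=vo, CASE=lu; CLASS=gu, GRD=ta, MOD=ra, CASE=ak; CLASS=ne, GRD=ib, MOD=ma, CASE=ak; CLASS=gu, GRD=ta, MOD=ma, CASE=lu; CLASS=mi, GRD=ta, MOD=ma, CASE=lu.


cell CLASS=gu, GRD=ta, MOD=vo, CASE=lu:
underlying: zi-foip-ub-kuv
1. f -> v, k -> g, p -> b, s -> z, t -> d / _ Z: no change
2. k -> g, s -> z / V _ V: no change
3. b -> p, d -> t, g -> k, v -> f, z -> s / _ #: fires at position(s) 11: zifoipubkuf
surface: zifoipubkuf

cell CLASS=gu, GRD=ta, MOD=ra, CASE=ak:
underlying: vgi-foip-rap-kuv
1. f -> v, k -> g, p -> b, s -> z, t -> d / _ Z: no change
2. k -> g, s -> z / V _ V: no change
3. b -> p, d -> t, g -> k, v -> f, z -> s / _ #: fires at position(s) 13: vgifoiprapkuf
surface: vgifoiprapkuf

cell CLASS=ne, GRD=ib, MOD=ma, CASE=ak:
underlying: vgi-foip-bi-v-si
1. f -> v, k -> g, p -> b, s -> z, t -> d / _ Z: fires at position(s) 7: vgifoibbivsi
2. k -> g, s -> z / V _ V: no change
3. b -> p, d -> t, g -> k, v -> f, z -> s / _ #: no change
surface: vgifoibbivsi

cell CLASS=gu, GRD=ta, MOD=ma, CASE=lu:
underlying: zi-foip-bi-kuv
1. f -> v, k -> g, p -> b, s -> z, t -> d / _ Z: fires at position(s) 6: zifoibbikuv
2. k -> g, s -> z / V _ V: fires at position(s) 9: zifoibbiguv
3. b -> p, d -> t, g -> k, v -> f, z -> s / _ #: fires at position(s) 11: zifoibbiguf
surface: zifoibbiguf

cell CLASS=mi, GRD=ta, MOD=ma, CASE=lu:
underlying: zi-foip-bi-g-tu
1. f -> v, k -> g, p -> b, s -> z, t -> d / _ Z: fires at position(s) 6: zifoibbigtu
2. k -> g, s -> z / V _ V: no change
3. b -> p, d -> t, g -> k, v -> f, z -> s / _ #: no change
surface: zifoibbigtu


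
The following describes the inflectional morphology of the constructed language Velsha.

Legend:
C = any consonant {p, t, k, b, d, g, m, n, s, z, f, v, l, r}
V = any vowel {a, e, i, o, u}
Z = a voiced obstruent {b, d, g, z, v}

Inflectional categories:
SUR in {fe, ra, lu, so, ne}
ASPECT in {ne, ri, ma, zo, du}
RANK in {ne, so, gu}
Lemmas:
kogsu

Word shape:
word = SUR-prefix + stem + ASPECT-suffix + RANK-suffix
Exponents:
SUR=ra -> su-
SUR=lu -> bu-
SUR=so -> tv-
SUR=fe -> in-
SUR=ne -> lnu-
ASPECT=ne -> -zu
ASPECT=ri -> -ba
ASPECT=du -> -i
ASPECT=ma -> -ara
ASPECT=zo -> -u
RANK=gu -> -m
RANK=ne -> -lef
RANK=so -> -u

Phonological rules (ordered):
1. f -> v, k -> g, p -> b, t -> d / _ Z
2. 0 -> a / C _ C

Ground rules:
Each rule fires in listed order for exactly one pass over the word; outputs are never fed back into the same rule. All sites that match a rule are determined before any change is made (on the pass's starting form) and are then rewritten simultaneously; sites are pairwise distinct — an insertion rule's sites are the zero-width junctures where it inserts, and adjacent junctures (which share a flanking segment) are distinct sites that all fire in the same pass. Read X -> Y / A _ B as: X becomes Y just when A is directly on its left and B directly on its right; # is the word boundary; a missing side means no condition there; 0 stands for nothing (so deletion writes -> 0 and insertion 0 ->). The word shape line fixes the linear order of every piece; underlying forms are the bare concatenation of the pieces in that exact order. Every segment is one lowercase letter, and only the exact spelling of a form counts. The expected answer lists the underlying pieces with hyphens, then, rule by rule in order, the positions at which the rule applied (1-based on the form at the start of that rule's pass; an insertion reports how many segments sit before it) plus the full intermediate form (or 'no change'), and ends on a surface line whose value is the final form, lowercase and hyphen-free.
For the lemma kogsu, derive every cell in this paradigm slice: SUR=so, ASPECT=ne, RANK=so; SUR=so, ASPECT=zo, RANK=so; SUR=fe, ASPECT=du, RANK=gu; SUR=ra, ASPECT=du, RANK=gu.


cell SUR=so, ASPECT=ne, RANK=so:
underlying: tv-kogsu-zu-u
1. f -> v, k -> g, p -> b, t -> d / _ Z: fires at position(s) 1: dvkogsuzuu
2. 0 -> a / C _ C: inserts after position(s) 1, 2, 5: davakogasuzuu
surface: davakogasuzuu

cell SUR=so, ASPECT=zo, RANK=so:
underlying: tv-kogsu-u-u
1. f -> v, k -> g, p -> b, t -> d / _ Z: fires at position(s) 1: dvkogsuuu
2. 0 -> a / C _ C: inserts after position(s) 1, 2, 5: davakogasuuu
surface: davakogasuuu

cell SUR=fe, ASPECT=du, RANK=gu:
underlying: in-kogsu-i-m
1. f -> v, k -> g, p -> b, t -> d / _ Z: no change
2. 0 -> a / C _ C: inserts after position(s) 2, 5: inakogasuim
surface: inakogasuim

cell SUR=ra, ASPECT=du, RANK=gu:
underlying: su-kogsu-i-m
1. f -> v, k -> g, p -> b, t -> d / _ Z: no change
2. 0 -> a / C _ C: inserts after position(s) 5: sukogasuim
surface: sukogasuim


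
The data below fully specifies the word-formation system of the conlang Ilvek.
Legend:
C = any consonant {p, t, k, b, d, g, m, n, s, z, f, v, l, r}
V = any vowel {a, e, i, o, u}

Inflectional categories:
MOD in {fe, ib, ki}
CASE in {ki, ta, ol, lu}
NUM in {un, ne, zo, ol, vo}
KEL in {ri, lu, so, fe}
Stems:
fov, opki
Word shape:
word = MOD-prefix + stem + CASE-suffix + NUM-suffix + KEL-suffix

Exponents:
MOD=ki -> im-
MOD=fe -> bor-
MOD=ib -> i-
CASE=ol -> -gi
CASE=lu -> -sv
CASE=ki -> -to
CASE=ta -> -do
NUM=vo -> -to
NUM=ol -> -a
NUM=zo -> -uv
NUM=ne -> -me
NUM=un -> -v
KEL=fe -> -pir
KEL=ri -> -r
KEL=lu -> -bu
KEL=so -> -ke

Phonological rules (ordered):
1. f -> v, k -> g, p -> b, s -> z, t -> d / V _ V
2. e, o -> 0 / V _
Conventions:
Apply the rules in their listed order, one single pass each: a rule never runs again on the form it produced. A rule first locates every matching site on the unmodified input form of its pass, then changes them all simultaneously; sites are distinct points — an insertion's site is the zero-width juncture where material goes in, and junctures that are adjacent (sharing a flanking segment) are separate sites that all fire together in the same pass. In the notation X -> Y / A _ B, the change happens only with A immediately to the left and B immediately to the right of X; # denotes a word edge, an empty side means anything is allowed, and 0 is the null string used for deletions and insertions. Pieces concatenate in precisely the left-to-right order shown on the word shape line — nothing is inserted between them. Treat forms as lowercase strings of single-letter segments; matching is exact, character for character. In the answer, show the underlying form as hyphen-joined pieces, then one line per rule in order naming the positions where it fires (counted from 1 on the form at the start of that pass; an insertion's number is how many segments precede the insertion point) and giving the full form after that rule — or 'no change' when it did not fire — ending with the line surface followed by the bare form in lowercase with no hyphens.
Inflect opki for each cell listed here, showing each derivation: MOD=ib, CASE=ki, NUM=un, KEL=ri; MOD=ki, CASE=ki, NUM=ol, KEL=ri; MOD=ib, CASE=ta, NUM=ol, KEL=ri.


cell MOD=ib, CASE=ki, NUM=un, KEL=ri:
underlying: i-opki-to-v-r
1. f -> v, k -> g, p -> b, s -> z, t -> d / V _ V: fires at position(s) 6: iopkidovr
2. e, o -> 0 / V _: fires at position(s) 2: ipkidovr
surface: ipkidovr

cell MOD=ki, CASE=ki, NUM=ol, KEL=ri:
underlying: im-opki-to-a-r
1. f -> v, k -> g, p -> b, s -> z, t -> d / V _ V: fires at position(s) 7: imopkidoar
2. e, o -> 0 / V _: no change
surface: imopkidoar

cell MOD=ib, CASE=ta, NUM=ol, KEL=ri:
underlying: i-opki-do-a-r
1. f -> v, k -> g, p -> b, s -> z, t -> d / V _ V: no change
2. e, o -> 0 / V _: fires at position(s) 2: ipkidoar
surface: ipkidoar


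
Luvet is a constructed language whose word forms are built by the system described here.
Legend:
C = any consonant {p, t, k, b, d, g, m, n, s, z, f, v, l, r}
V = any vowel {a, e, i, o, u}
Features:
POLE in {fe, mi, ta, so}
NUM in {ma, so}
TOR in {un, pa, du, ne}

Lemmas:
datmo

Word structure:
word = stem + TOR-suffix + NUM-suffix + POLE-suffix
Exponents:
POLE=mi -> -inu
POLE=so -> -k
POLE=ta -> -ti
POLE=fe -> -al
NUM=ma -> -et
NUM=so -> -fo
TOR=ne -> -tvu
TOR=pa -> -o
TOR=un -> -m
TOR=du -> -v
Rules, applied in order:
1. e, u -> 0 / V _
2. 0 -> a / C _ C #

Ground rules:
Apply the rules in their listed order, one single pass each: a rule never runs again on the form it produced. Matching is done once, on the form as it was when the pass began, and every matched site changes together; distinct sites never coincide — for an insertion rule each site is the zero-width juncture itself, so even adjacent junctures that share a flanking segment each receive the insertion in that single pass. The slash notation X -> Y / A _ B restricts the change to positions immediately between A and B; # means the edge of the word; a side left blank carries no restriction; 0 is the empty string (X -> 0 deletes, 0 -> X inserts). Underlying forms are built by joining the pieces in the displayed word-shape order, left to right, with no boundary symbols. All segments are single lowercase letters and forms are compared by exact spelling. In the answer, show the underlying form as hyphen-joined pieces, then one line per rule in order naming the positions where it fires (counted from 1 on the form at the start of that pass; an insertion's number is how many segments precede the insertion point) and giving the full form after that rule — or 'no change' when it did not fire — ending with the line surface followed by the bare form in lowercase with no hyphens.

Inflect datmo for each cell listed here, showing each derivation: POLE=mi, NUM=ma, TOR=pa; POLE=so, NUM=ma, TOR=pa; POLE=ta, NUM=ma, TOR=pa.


cell POLE=mi, NUM=ma, TOR=pa:
underlying: datmo-o-et-inu
1. e, u -> 0 / V _: fires at position(s) 7: datmootinu
2. 0 -> a / C _ C #: no change
surface: datmootinu

cell POLE=so, NUM=ma, TOR=pa:
underlying: datmo-o-et-k
1. e, u -> 0 / V _: fires at position(s) 7: datmootk
2. 0 -> a / C _ C #: inserts after position(s) 7: datmootak
surface: datmootak

cell POLE=ta, NUM=ma, TOR=pa:
underlying: datmo-o-et-ti
1. e, u -> 0 / V _: fires at position(s) 7: datmootti
2. 0 -> a / C _ C #: no change
surface: datmootti


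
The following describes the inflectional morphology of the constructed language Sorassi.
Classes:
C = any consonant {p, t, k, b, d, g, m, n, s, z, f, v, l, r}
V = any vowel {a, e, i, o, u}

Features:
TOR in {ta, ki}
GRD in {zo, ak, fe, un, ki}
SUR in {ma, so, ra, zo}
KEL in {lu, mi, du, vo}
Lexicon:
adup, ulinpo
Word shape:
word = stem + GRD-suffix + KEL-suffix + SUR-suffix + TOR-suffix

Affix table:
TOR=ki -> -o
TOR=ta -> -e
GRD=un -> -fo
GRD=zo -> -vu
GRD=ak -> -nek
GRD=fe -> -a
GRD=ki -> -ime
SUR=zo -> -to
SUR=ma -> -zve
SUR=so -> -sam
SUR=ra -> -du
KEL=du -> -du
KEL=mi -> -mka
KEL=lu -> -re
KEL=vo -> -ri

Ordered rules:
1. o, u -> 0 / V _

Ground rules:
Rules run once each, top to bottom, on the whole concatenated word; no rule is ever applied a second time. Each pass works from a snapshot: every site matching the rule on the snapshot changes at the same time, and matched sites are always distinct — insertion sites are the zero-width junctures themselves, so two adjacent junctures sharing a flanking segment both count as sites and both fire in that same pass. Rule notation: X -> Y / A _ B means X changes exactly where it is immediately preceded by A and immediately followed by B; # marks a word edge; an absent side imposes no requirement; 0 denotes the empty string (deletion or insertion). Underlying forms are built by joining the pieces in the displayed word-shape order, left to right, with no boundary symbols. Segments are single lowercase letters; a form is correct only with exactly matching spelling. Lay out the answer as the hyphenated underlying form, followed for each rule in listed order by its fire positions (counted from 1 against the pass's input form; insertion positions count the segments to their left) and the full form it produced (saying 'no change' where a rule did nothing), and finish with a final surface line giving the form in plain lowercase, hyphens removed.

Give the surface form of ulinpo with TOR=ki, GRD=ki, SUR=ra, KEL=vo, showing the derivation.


underlying: ulinpo-ime-ri-du-o
1. o, u -> 0 / V _: fires at position(s) 14: ulinpoimeridu
surface: ulinpoimeridu


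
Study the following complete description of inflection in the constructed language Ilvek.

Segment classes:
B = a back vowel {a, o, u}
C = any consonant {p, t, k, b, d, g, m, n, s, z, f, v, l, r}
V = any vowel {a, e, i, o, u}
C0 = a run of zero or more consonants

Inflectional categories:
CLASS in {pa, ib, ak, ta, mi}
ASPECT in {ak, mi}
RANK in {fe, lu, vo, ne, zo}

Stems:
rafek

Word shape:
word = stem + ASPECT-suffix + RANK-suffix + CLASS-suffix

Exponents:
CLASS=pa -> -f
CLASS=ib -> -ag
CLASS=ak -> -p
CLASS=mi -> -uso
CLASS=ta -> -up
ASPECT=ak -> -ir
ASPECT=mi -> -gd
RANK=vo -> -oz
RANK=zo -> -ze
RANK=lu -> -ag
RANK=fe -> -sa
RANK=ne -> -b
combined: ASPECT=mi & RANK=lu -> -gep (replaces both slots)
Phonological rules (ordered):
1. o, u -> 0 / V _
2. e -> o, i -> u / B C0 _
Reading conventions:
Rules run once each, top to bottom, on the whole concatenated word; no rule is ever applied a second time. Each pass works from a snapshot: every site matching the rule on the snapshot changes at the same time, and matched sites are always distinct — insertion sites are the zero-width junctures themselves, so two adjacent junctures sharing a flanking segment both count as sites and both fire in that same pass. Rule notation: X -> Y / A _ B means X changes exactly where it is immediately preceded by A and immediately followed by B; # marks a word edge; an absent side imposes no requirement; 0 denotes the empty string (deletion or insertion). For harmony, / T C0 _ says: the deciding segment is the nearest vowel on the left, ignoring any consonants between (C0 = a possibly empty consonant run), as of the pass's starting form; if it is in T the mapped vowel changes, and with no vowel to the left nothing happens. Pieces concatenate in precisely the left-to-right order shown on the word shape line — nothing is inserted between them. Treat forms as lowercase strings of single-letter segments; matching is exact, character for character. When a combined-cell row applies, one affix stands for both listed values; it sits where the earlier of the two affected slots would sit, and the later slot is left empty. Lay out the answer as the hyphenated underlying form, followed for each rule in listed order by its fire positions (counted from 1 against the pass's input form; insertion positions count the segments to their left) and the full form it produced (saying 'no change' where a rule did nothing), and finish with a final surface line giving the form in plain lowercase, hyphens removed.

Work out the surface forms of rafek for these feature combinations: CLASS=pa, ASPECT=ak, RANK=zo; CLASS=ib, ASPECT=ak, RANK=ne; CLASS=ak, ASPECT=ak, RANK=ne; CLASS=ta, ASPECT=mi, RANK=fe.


cell CLASS=pa, ASPECT=ak, RANK=zo:
underlying: rafek-ir-ze-f
1. o, u -> 0 / V _: no change
2. e -> o, i -> u / B C0 _: fires at position(s) 4: rafokirzef
surface: rafokirzef

cell CLASS=ib, ASPECT=ak, RANK=ne:
underlying: rafek-ir-b-ag
1. o, u -> 0 / V _: no change
2. e -> o, i -> u / B C0 _: fires at position(s) 4: rafokirbag
surface: rafokirbag

cell CLASS=ak, ASPECT=ak, RANK=ne:
underlying: rafek-ir-b-p
1. o, u -> 0 / V _: no change
2. e -> o, i -> u / B C0 _: fires at position(s) 4: rafokirbp
surface: rafokirbp

cell CLASS=ta, ASPECT=mi, RANK=fe:
underlying: rafek-gd-sa-up
1. o, u -> 0 / V _: fires at position(s) 10: rafekgdsap
2. e -> o, i -> u / B C0 _: fires at position(s) 4: rafokgdsap
surface: rafokgdsap


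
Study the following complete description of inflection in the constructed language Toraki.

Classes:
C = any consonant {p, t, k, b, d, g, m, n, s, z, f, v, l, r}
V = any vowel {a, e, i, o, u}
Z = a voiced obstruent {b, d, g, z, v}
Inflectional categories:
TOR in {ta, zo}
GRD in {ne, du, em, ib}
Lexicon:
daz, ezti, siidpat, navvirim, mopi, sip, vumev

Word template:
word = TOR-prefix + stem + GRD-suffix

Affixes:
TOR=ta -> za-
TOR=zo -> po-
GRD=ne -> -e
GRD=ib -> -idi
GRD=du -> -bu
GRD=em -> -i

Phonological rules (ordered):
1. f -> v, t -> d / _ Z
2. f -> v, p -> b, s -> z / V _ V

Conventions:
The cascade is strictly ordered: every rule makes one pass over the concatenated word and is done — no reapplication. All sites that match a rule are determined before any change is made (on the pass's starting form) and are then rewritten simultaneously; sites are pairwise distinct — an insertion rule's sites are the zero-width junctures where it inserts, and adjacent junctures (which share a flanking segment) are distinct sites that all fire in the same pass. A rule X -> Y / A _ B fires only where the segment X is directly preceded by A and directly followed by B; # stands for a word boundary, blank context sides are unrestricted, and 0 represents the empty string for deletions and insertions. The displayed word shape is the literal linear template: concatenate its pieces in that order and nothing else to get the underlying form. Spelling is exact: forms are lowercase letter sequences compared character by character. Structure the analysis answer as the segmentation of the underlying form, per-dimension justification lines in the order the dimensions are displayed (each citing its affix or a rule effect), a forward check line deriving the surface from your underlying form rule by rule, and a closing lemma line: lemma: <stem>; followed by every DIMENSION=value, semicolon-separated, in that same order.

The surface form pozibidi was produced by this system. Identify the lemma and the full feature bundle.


underlying: po-sip-idi
TOR=zo - signalled by the affix po-
GRD=ib - signalled by the affix -idi
check: posipidi -> posipidi -> pozibidi
lemma: sip; TOR=zo; GRD=ib


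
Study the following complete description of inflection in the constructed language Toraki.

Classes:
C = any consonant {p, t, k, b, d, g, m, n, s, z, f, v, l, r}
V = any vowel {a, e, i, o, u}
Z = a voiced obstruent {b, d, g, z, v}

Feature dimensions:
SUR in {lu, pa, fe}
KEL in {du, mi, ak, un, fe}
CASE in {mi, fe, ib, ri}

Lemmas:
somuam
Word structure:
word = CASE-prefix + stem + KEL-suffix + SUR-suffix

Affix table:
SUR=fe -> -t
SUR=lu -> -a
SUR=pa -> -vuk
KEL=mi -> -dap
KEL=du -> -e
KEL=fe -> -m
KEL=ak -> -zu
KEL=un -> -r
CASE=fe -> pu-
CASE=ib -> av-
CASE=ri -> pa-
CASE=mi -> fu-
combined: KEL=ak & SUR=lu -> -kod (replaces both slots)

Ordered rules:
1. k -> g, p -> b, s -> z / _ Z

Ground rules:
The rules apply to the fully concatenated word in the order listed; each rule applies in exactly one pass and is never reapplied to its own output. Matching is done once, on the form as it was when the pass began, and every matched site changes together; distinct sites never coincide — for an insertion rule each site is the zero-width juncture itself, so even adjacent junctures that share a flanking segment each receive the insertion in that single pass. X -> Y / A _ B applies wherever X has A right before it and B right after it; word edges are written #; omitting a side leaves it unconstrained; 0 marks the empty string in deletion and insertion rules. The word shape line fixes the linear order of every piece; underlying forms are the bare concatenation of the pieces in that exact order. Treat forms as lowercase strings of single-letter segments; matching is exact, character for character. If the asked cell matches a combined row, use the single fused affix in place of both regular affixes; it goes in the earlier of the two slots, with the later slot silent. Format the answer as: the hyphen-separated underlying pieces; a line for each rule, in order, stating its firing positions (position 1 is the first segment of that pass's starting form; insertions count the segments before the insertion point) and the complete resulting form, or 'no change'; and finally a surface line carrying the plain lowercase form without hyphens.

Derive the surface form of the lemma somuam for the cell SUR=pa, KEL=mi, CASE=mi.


underlying: fu-somuam-dap-vuk
1. k -> g, p -> b, s -> z / _ Z: fires at position(s) 11: fusomuamdabvuk
surface: fusomuamdabvuk


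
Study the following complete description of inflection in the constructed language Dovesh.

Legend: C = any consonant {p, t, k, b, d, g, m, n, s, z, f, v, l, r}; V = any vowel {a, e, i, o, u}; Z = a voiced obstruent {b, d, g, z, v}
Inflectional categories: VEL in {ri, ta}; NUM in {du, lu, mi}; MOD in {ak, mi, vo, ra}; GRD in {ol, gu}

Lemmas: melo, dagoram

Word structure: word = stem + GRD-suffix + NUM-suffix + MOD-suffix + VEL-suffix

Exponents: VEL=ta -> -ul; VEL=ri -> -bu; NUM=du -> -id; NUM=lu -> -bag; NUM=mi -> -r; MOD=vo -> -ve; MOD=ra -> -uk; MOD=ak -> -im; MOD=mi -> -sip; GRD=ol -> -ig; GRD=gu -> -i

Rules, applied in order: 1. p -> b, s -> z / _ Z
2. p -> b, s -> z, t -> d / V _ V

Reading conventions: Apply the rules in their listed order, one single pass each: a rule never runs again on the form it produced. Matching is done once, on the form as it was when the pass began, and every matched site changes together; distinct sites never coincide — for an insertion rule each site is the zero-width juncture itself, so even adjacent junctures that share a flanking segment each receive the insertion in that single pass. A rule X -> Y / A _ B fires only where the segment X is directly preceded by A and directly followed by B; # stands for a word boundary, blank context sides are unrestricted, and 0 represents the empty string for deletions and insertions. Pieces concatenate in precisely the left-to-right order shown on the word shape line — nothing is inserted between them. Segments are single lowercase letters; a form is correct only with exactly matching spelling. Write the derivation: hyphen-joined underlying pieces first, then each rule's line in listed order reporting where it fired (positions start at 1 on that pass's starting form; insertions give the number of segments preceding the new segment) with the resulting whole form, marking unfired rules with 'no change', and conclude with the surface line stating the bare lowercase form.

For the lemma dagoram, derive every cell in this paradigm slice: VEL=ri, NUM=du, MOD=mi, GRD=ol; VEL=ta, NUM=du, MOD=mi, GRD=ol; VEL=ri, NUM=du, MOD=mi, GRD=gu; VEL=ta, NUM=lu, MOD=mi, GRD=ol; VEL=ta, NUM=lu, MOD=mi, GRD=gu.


cell VEL=ri, NUM=du, MOD=mi, GRD=ol:
underlying: dagoram-ig-id-sip-bu
1. p -> b, s -> z / _ Z: fires at position(s) 14: dagoramigidsibbu
2. p -> b, s -> z, t -> d / V _ V: no change
surface: dagoramigidsibbu

cell VEL=ta, NUM=du, MOD=mi, GRD=ol:
underlying: dagoram-ig-id-sip-ul
1. p -> b, s -> z / _ Z: no change
2. p -> b, s -> z, t -> d / V _ V: fires at position(s) 14: dagoramigidsibul
surface: dagoramigidsibul

cell VEL=ri, NUM=du, MOD=mi, GRD=gu:
underlying: dagoram-i-id-sip-bu
1. p -> b, s -> z / _ Z: fires at position(s) 13: dagoramiidsibbu
2. p -> b, s -> z, t -> d / V _ V: no change
surface: dagoramiidsibbu

cell VEL=ta, NUM=lu, MOD=mi, GRD=ol:
underlying: dagoram-ig-bag-sip-ul
1. p -> b, s -> z / _ Z: no change
2. p -> b, s -> z, t -> d / V _ V: fires at position(s) 15: dagoramigbagsibul
surface: dagoramigbagsibul

cell VEL=ta, NUM=lu, MOD=mi, GRD=gu:
underlying: dagoram-i-bag-sip-ul
1. p -> b, s -> z / _ Z: no change
2. p -> b, s -> z, t -> d / V _ V: fires at position(s) 14: dagoramibagsibul
surface: dagoramibagsibul


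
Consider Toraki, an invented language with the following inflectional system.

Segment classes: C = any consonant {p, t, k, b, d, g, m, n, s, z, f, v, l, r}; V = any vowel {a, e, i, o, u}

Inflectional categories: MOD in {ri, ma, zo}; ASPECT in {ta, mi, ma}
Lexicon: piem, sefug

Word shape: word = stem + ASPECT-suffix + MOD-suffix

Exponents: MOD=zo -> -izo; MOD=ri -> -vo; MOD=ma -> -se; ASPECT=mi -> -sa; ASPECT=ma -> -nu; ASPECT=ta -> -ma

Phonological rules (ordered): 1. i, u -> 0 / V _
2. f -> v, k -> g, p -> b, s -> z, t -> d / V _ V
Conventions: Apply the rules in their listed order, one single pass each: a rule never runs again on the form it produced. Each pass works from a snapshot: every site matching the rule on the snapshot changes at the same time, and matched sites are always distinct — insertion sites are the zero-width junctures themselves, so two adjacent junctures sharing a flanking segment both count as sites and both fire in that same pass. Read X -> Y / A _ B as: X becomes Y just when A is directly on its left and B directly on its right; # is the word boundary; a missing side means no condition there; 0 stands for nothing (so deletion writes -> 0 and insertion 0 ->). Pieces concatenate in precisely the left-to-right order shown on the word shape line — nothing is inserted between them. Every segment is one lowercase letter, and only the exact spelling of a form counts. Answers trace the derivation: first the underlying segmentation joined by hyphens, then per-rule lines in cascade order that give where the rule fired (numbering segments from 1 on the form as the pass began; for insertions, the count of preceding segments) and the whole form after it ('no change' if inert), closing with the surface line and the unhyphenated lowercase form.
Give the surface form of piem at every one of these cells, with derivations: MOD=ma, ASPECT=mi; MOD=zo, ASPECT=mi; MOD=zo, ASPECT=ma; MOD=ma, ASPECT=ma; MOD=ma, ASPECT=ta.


cell MOD=ma, ASPECT=mi:
underlying: piem-sa-se
1. i, u -> 0 / V _: no change
2. f -> v, k -> g, p -> b, s -> z, t -> d / V _ V: fires at position(s) 7: piemsaze
surface: piemsaze

cell MOD=zo, ASPECT=mi:
underlying: piem-sa-izo
1. i, u -> 0 / V _: fires at position(s) 7: piemsazo
2. f -> v, k -> g, p -> b, s -> z, t -> d / V _ V: no change
surface: piemsazo

cell MOD=zo, ASPECT=ma:
underlying: piem-nu-izo
1. i, u -> 0 / V _: fires at position(s) 7: piemnuzo
2. f -> v, k -> g, p -> b, s -> z, t -> d / V _ V: no change
surface: piemnuzo

cell MOD=ma, ASPECT=ma:
underlying: piem-nu-se
1. i, u -> 0 / V _: no change
2. f -> v, k -> g, p -> b, s -> z, t -> d / V _ V: fires at position(s) 7: piemnuze
surface: piemnuze

cell MOD=ma, ASPECT=ta:
underlying: piem-ma-se
1. i, u -> 0 / V _: no change
2. f -> v, k -> g, p -> b, s -> z, t -> d / V _ V: fires at position(s) 7: piemmaze
surface: piemmaze


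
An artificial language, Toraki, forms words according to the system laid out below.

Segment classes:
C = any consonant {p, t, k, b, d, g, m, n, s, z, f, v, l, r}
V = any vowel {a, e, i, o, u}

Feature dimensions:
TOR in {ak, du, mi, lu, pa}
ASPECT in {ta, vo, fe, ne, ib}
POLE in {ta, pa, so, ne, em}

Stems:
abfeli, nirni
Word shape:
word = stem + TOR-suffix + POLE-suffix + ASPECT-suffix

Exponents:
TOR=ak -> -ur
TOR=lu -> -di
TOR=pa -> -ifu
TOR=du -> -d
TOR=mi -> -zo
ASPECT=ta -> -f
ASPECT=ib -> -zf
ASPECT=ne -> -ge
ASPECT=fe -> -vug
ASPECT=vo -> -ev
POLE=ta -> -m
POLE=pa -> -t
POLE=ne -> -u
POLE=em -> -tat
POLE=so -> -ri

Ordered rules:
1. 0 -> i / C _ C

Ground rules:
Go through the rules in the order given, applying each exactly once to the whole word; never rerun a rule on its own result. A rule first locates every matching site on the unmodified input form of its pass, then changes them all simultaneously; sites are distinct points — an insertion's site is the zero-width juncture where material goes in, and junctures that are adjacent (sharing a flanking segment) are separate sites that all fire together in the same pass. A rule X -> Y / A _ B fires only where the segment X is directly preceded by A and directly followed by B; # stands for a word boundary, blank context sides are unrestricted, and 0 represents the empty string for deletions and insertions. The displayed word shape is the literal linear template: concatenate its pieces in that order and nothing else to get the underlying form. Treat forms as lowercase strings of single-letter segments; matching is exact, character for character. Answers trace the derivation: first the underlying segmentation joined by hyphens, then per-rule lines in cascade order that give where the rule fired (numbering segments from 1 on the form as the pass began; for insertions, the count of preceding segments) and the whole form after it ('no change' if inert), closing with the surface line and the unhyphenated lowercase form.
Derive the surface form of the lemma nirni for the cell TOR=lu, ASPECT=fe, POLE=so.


underlying: nirni-di-ri-vug
1. 0 -> i / C _ C: inserts after position(s) 3: nirinidirivug
surface: nirinidirivug
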